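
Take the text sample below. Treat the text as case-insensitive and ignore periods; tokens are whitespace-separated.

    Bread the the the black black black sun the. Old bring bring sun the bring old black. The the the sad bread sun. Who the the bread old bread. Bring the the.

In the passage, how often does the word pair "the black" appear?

Scanning the 31 overlapping bigram windows for "the black":
  position 4–5: the black

1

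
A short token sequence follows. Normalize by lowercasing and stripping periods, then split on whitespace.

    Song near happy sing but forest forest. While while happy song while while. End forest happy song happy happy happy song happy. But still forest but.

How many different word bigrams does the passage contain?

20

26 tokens → 25 bigram windows in total.
Repeated bigrams (each contributes count−1 duplicates):
  happy song: 3
  happy happy: 2
  song happy: 2
  while while: 2
5 duplicate windows → 25 − 5 = 20 distinct.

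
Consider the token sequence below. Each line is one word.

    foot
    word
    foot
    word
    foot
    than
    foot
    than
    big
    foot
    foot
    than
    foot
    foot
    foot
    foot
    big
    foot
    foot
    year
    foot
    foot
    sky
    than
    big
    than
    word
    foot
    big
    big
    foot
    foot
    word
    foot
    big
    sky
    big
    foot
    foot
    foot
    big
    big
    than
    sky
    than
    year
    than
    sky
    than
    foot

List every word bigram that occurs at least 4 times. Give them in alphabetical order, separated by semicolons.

big foot; foot big; foot foot; word foot

Bigram counts meeting the condition (at least 4 times):
  big foot: 4
  foot big: 4
  foot foot: 9
  word foot: 4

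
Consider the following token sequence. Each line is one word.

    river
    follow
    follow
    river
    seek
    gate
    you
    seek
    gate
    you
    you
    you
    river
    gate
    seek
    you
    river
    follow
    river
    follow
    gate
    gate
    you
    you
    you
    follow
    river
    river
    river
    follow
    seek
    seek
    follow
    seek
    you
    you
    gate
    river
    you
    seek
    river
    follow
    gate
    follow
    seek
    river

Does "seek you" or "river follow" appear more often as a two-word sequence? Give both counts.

"seek you": 2 occurrences
"river follow": 5 occurrences

"river follow" (5 vs 2)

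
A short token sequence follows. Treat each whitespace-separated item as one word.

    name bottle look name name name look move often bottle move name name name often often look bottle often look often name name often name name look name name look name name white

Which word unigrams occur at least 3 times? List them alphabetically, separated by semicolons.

bottle; look; name; often

Unigram counts meeting the condition (at least 3 times):
  bottle: 3
  look: 6
  name: 15
  often: 6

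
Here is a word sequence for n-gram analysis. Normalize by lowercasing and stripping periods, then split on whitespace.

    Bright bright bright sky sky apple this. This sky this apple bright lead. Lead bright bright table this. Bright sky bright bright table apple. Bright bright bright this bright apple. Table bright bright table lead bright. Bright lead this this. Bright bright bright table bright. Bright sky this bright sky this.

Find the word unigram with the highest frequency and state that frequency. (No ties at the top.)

Unigram frequencies (highest first):
  bright: 23
  this: 9
  sky: 6
  table: 5
  apple: 4
  lead: 4

"bright", 23 times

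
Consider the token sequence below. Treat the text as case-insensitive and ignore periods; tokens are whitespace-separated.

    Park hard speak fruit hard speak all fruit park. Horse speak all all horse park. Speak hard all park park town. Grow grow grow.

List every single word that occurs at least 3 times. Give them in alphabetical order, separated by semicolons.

Unigram counts meeting the condition (at least 3 times):
  all: 4
  grow: 3
  hard: 3
  park: 5
  speak: 4

all; grow; hard; park; speak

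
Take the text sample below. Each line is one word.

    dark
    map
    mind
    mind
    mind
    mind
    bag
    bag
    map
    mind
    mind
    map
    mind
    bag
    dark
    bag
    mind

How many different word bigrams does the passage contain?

10

17 tokens → 16 bigram windows in total.
Repeated bigrams (each contributes count−1 duplicates):
  mind mind: 4
  map mind: 3
  mind bag: 2
6 duplicate windows → 16 − 6 = 10 distinct.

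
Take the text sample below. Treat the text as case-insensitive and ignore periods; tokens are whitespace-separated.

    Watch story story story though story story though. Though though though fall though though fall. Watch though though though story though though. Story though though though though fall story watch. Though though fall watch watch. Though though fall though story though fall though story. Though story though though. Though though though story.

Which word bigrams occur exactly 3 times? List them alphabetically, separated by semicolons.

Bigram counts meeting the condition (exactly 3 times):
  fall though: 3
  story story: 3
  watch though: 3

fall though; story story; watch though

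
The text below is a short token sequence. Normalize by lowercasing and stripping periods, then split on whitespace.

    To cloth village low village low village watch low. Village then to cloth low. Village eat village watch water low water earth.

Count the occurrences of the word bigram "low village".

4

Scanning the 21 overlapping bigram windows for "low village":
  position 4–5: low village
  position 6–7: low village
  position 9–10: low village
  position 14–15: low village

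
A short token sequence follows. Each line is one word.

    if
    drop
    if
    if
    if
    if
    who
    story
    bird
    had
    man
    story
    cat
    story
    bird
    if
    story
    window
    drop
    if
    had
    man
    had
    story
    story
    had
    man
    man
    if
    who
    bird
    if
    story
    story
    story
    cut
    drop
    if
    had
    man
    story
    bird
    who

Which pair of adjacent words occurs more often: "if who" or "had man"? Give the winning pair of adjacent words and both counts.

"if who": 2 occurrences
"had man": 4 occurrences

"had man" (4 vs 2)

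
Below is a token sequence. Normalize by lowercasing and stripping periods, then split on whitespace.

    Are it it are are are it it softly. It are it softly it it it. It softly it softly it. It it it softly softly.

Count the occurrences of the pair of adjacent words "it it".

8

Scanning the 25 overlapping bigram windows for "it it":
  position 2–3: it it
  position 7–8: it it
  position 14–15: it it
  position 15–16: it it
  position 16–17: it it
  position 21–22: it it
  position 22–23: it it
  position 23–24: it it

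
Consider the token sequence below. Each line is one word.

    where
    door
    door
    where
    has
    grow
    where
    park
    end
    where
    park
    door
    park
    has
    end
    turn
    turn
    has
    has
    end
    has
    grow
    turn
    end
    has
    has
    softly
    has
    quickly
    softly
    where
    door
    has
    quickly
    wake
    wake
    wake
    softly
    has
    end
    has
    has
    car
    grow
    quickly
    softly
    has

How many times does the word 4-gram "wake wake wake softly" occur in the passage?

Scanning the 44 overlapping 4-gram windows for "wake wake wake softly":
  position 35–38: wake wake wake softly

1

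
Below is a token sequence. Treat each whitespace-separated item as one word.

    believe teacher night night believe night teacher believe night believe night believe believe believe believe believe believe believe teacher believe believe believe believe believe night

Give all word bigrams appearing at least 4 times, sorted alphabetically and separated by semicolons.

believe believe; believe night

Bigram counts meeting the condition (at least 4 times):
  believe believe: 10
  believe night: 4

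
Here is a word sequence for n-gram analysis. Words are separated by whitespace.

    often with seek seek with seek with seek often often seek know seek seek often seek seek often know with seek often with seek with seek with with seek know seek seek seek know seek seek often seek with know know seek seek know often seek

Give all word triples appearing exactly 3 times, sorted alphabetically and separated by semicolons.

seek know seek; seek seek often; seek with seek; with seek with

Trigram counts meeting the condition (exactly 3 times):
  seek know seek: 3
  seek seek often: 3
  seek with seek: 3
  with seek with: 3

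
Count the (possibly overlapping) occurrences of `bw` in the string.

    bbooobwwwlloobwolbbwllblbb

Sliding a length-2 window over the 26 characters (25 positions):
  position 6–7: bw
  position 14–15: bw
  position 19–20: bw

3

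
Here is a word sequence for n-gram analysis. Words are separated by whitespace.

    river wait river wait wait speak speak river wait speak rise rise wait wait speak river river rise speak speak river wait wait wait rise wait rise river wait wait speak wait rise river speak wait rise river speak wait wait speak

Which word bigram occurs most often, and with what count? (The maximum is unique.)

Bigram frequencies (highest first):
  wait wait: 6
  river wait: 5
  wait speak: 5
  wait rise: 4
  speak river: 3
  rise river: 3
  … (10 more, each ≤ 3)

"wait wait", 6 times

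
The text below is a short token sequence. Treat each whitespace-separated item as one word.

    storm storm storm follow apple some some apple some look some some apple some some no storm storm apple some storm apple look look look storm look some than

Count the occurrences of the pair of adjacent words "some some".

3

Scanning the 28 overlapping bigram windows for "some some":
  position 6–7: some some
  position 11–12: some some
  position 14–15: some some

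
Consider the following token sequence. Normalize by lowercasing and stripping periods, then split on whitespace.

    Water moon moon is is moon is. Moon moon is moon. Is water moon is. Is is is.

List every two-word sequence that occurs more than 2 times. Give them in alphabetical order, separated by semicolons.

is is; is moon; moon is

Bigram counts meeting the condition (more than 2 times):
  is is: 4
  is moon: 3
  moon is: 5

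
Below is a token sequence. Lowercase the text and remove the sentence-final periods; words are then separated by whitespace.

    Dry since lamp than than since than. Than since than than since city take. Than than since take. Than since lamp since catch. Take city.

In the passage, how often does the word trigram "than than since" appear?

4

Scanning the 23 overlapping trigram windows for "than than since":
  position 4–6: than than since
  position 7–9: than than since
  position 10–12: than than since
  position 15–17: than than since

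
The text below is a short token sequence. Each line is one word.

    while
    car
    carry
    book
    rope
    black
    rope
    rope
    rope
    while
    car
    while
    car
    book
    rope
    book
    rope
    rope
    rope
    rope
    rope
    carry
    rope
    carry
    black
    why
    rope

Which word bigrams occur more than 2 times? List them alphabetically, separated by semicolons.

book rope; rope rope; while car

Bigram counts meeting the condition (more than 2 times):
  book rope: 3
  rope rope: 6
  while car: 3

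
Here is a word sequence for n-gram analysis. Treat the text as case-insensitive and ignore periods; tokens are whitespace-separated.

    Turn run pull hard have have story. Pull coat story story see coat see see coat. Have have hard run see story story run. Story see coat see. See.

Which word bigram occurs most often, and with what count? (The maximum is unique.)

Bigram frequencies (highest first):
  see coat: 3
  have have: 2
  story story: 2
  story see: 2
  coat see: 2
  see see: 2
  … (15 more, each ≤ 1)

"see coat", 3 times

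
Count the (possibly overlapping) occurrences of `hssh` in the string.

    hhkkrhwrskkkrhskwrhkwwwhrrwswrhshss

0

Sliding a length-4 window over the 35 characters (32 positions):
  (no match at any position)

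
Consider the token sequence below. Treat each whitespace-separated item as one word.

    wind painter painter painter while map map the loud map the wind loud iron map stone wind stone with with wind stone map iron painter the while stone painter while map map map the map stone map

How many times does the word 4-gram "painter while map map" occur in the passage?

2

Scanning the 34 overlapping 4-gram windows for "painter while map map":
  position 4–7: painter while map map
  position 29–32: painter while map map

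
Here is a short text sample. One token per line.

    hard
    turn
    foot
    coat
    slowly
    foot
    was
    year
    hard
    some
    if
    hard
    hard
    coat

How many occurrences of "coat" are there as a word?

2

Scanning the 14 tokens for "coat":
  position 4: coat
  position 14: coat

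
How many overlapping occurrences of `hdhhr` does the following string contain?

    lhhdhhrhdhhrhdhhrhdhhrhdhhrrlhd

5

Sliding a length-5 window over the 31 characters (27 positions):
  position 3–7: hdhhr
  position 8–12: hdhhr
  position 13–17: hdhhr
  position 18–22: hdhhr
  position 23–27: hdhhr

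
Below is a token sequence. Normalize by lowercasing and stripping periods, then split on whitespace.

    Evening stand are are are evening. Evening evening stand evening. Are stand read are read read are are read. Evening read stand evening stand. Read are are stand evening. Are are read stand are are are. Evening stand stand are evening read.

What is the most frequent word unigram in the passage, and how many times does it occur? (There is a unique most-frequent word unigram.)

Unigram frequencies (highest first):
  are: 15
  evening: 10
  stand: 9
  read: 8

"are", 15 times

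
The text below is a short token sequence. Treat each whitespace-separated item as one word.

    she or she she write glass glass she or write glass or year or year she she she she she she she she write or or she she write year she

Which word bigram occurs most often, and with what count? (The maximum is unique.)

Bigram frequencies (highest first):
  she she: 9
  she write: 3
  she or: 2
  or she: 2
  write glass: 2
  or year: 2
  … (9 more, each ≤ 2)

"she she", 9 times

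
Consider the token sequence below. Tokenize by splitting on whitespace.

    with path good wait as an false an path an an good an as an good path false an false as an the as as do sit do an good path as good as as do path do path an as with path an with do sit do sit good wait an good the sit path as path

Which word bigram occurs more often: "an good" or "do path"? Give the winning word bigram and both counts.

"an good" (4 vs 2)

"an good": 4 occurrences
"do path": 2 occurrences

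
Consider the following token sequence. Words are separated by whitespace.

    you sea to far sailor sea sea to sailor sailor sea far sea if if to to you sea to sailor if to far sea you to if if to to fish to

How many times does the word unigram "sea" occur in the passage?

7

Scanning the 33 tokens for "sea":
  position 2: sea
  position 6: sea
  position 7: sea
  position 11: sea
  position 13: sea
  position 19: sea
  position 25: sea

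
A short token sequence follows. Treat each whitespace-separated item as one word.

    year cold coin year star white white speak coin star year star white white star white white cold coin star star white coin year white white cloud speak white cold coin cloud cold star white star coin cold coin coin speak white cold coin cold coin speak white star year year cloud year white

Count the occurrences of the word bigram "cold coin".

Scanning the 53 overlapping bigram windows for "cold coin":
  position 2–3: cold coin
  position 18–19: cold coin
  position 30–31: cold coin
  position 38–39: cold coin
  position 43–44: cold coin
  position 45–46: cold coin

6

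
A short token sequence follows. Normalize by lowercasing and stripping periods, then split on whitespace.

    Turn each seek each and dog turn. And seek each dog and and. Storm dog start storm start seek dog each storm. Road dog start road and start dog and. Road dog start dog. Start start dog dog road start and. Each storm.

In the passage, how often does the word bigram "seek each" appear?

2

Scanning the 42 overlapping bigram windows for "seek each":
  position 3–4: seek each
  position 9–10: seek each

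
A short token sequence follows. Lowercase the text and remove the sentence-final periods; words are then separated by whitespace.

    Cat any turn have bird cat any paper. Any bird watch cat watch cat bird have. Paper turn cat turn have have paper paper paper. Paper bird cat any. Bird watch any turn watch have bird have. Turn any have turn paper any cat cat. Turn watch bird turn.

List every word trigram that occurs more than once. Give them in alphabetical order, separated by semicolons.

any bird watch; bird cat any; paper paper paper

Trigram counts meeting the condition (more than once):
  any bird watch: 2
  bird cat any: 2
  paper paper paper: 2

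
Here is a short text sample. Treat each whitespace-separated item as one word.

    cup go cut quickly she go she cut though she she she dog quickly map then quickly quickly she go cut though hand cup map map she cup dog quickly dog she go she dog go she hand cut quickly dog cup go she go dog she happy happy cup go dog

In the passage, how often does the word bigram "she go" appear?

Scanning the 51 overlapping bigram windows for "she go":
  position 5–6: she go
  position 19–20: she go
  position 32–33: she go
  position 44–45: she go

4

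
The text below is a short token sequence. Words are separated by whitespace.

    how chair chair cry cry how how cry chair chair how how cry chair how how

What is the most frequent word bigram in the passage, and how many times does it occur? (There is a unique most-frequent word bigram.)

"how how", 3 times

Bigram frequencies (highest first):
  how how: 3
  chair chair: 2
  how cry: 2
  cry chair: 2
  chair how: 2
  how chair: 1
  … (3 more, each ≤ 1)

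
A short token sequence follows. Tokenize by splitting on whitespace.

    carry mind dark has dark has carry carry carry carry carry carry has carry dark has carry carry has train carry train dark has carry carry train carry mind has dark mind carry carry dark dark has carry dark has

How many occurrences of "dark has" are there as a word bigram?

6

Scanning the 39 overlapping bigram windows for "dark has":
  position 3–4: dark has
  position 5–6: dark has
  position 15–16: dark has
  position 23–24: dark has
  position 36–37: dark has
  position 39–40: dark has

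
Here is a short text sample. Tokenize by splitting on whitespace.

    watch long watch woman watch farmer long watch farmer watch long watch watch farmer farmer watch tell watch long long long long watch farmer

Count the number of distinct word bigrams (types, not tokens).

12

24 tokens → 23 bigram windows in total.
Repeated bigrams (each contributes count−1 duplicates):
  long watch: 4
  watch farmer: 4
  long long: 3
  watch long: 3
  farmer watch: 2
11 duplicate windows → 23 − 11 = 12 distinct.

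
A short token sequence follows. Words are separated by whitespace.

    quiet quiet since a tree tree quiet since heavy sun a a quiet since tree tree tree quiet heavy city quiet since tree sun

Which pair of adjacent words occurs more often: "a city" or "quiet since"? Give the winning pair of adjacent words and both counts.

"quiet since" (4 vs 0)

"a city": 0 occurrences
"quiet since": 4 occurrences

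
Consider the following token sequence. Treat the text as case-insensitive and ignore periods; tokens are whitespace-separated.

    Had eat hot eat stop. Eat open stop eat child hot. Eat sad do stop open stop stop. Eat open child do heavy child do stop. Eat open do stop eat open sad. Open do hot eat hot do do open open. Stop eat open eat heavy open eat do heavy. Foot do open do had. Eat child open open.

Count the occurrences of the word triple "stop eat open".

Scanning the 58 overlapping trigram windows for "stop eat open":
  position 5–7: stop eat open
  position 18–20: stop eat open
  position 26–28: stop eat open
  position 30–32: stop eat open
  position 43–45: stop eat open

5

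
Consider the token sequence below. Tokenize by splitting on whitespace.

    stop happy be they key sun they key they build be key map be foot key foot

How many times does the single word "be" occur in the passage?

3

Scanning the 17 tokens for "be":
  position 3: be
  position 11: be
  position 14: be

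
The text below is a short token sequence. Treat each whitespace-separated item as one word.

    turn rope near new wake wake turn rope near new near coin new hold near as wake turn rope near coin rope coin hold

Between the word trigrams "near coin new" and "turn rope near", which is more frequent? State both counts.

"turn rope near" (3 vs 1)

"near coin new": 1 occurrence
"turn rope near": 3 occurrences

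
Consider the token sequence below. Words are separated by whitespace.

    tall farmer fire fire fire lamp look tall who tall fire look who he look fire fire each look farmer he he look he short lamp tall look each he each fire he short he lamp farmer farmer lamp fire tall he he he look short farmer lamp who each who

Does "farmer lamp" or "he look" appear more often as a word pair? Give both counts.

"he look" (3 vs 2)

"farmer lamp": 2 occurrences
"he look": 3 occurrences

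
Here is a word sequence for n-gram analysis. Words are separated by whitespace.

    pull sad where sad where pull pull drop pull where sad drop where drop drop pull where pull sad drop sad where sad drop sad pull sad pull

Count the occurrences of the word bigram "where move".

0

Scanning the 27 overlapping bigram windows for "where move":
  (none found)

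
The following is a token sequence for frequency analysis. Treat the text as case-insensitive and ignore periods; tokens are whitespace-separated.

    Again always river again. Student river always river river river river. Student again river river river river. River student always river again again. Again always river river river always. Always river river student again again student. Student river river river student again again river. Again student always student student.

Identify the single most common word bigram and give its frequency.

Bigram frequencies (highest first):
  river river: 12
  always river: 5
  river student: 4
  again again: 4
  river again: 3
  again student: 3
  … (9 more, each ≤ 3)

"river river", 12 times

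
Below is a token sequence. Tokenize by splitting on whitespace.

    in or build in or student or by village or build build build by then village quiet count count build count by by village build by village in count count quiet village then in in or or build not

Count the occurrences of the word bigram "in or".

Scanning the 38 overlapping bigram windows for "in or":
  position 1–2: in or
  position 4–5: in or
  position 35–36: in or

3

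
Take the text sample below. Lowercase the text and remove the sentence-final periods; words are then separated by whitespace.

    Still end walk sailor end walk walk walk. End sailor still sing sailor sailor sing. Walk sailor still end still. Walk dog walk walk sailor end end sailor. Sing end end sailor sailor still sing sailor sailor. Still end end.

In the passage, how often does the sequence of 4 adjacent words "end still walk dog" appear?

Scanning the 37 overlapping 4-gram windows for "end still walk dog":
  position 19–22: end still walk dog

1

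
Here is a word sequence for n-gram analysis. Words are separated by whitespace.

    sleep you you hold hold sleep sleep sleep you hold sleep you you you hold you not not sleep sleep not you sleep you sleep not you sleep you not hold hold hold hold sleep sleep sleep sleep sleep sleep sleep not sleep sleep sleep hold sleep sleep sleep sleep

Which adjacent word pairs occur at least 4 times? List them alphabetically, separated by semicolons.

hold hold; hold sleep; sleep sleep; sleep you

Bigram counts meeting the condition (at least 4 times):
  hold hold: 4
  hold sleep: 4
  sleep sleep: 14
  sleep you: 5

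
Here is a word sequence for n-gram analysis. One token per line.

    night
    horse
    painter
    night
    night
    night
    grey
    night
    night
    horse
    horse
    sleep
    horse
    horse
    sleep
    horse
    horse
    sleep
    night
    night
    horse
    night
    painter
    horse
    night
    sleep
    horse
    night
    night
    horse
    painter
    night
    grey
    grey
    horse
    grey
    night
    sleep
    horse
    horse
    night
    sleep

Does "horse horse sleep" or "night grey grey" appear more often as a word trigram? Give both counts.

"horse horse sleep": 3 occurrences
"night grey grey": 1 occurrence

"horse horse sleep" (3 vs 1)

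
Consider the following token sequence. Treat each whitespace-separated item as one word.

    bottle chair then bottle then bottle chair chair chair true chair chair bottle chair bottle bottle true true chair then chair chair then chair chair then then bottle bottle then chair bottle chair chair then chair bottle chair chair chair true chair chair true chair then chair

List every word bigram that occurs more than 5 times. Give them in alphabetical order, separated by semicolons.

chair chair; chair then

Bigram counts meeting the condition (more than 5 times):
  chair chair: 9
  chair then: 6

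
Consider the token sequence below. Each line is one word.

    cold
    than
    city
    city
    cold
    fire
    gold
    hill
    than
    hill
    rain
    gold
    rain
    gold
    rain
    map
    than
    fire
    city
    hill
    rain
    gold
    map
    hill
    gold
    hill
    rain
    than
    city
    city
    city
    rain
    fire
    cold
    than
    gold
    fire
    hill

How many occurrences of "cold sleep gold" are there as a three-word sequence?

Scanning the 36 overlapping trigram windows for "cold sleep gold":
  (none found)

0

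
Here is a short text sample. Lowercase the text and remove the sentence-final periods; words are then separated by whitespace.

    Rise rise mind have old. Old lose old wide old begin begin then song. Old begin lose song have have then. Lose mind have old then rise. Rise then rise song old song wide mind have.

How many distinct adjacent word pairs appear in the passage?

28

36 tokens → 35 bigram windows in total.
Repeated bigrams (each contributes count−1 duplicates):
  mind have: 3
  have old: 2
  old begin: 2
  rise rise: 2
  song old: 2
  then rise: 2
7 duplicate windows → 35 − 7 = 28 distinct.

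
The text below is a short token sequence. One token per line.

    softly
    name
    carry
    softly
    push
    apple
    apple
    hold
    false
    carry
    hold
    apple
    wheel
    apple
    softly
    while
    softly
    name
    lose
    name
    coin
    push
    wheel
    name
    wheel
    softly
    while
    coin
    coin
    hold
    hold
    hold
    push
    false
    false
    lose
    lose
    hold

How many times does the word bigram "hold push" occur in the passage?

Scanning the 37 overlapping bigram windows for "hold push":
  position 32–33: hold push

1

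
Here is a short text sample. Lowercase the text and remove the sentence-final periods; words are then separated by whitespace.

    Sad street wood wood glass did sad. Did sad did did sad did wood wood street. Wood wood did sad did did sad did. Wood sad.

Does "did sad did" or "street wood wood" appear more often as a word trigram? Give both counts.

"did sad did": 5 occurrences
"street wood wood": 2 occurrences

"did sad did" (5 vs 2)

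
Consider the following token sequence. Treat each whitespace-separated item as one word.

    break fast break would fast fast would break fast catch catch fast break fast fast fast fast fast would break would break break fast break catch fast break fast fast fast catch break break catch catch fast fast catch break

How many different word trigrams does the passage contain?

40 tokens → 38 trigram windows in total.
Repeated trigrams (each contributes count−1 duplicates):
  fast fast fast: 4
  break fast break: 2
  break fast fast: 2
  catch catch fast: 2
  catch fast break: 2
  fast break fast: 2
  fast catch break: 2
  fast fast catch: 2
  … (2 more repeated)
12 duplicate windows → 38 − 12 = 26 distinct.

26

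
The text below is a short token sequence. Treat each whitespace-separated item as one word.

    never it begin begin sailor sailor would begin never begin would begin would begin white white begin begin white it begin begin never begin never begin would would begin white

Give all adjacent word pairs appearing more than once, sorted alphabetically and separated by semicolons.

begin begin; begin never; begin white; begin would; it begin; never begin; would begin

Bigram counts meeting the condition (more than once):
  begin begin: 3
  begin never: 3
  begin white: 3
  begin would: 3
  it begin: 2
  never begin: 3
  would begin: 4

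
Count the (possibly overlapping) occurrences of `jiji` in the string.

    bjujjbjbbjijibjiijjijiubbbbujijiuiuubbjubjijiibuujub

Sliding a length-4 window over the 52 characters (49 positions):
  position 10–13: jiji
  position 19–22: jiji
  position 29–32: jiji
  position 42–45: jiji

4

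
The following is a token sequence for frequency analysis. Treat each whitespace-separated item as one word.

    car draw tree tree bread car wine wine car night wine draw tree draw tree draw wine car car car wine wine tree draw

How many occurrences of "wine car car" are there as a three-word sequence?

1

Scanning the 22 overlapping trigram windows for "wine car car":
  position 17–19: wine car car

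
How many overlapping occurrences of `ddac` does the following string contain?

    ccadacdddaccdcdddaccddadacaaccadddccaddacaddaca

4

Sliding a length-4 window over the 47 characters (44 positions):
  position 8–11: ddac
  position 16–19: ddac
  position 38–41: ddac
  position 43–46: ddac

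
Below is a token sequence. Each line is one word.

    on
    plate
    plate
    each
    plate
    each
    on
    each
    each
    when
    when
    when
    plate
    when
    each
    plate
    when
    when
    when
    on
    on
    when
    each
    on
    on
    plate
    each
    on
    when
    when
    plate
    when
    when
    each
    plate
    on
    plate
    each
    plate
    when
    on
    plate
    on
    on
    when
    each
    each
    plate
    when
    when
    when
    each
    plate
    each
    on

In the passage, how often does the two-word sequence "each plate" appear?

Scanning the 54 overlapping bigram windows for "each plate":
  position 4–5: each plate
  position 15–16: each plate
  position 34–35: each plate
  position 38–39: each plate
  position 47–48: each plate
  position 52–53: each plate

6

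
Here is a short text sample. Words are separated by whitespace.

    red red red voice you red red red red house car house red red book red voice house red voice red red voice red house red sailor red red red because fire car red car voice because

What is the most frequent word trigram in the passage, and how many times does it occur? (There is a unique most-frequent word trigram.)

"red red red", 4 times

Trigram frequencies (highest first):
  red red red: 4
  red red voice: 2
  red voice red: 2
  red voice you: 1
  voice you red: 1
  you red red: 1
  … (24 more, each ≤ 1)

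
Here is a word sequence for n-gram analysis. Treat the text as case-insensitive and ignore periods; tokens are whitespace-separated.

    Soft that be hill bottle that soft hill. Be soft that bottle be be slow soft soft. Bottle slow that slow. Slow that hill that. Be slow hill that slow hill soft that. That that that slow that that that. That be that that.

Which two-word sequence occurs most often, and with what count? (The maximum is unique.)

Bigram frequencies (highest first):
  that that: 7
  soft that: 3
  that be: 3
  slow that: 3
  that slow: 3
  be slow: 2
  … (20 more, each ≤ 2)

"that that", 7 times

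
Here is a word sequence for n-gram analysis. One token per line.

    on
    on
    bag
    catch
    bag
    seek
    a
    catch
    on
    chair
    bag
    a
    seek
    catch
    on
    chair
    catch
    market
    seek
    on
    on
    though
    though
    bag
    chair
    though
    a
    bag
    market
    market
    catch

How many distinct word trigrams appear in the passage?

28

31 tokens → 29 trigram windows in total.
Repeated trigrams (each contributes count−1 duplicates):
  catch on chair: 2
1 duplicate windows → 29 − 1 = 28 distinct.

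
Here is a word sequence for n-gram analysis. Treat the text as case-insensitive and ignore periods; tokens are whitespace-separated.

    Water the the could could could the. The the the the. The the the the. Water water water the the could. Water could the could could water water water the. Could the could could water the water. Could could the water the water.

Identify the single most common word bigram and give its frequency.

Bigram frequencies (highest first):
  the the: 10
  water the: 5
  the could: 5
  could could: 5
  could the: 4
  the water: 4
  … (3 more, each ≤ 4)

"the the", 10 times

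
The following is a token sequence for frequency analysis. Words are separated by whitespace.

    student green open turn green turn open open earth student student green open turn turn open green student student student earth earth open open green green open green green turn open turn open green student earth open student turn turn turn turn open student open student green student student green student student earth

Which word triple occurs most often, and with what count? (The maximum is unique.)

Trigram frequencies (highest first):
  green student student: 3
  student green open: 2
  green open turn: 2
  green turn open: 2
  student student green: 2
  turn turn open: 2
  … (32 more, each ≤ 2)

"green student student", 3 times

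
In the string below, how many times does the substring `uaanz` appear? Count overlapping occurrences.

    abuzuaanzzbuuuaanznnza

Sliding a length-5 window over the 22 characters (18 positions):
  position 5–9: uaanz
  position 14–18: uaanz

2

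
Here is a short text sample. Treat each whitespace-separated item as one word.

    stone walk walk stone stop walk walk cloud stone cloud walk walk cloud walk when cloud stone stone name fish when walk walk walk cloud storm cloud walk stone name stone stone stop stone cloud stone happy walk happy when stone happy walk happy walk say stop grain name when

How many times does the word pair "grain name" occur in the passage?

1

Scanning the 49 overlapping bigram windows for "grain name":
  position 48–49: grain name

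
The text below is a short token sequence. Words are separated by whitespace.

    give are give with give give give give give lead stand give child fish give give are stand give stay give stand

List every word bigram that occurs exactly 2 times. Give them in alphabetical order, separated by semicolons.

give are; stand give

Bigram counts meeting the condition (exactly 2 times):
  give are: 2
  stand give: 2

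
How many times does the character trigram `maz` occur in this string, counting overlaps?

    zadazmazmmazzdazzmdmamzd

2

Sliding a length-3 window over the 24 characters (22 positions):
  position 6–8: maz
  position 10–12: maz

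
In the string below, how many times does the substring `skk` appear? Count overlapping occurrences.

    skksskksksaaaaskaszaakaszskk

3

Sliding a length-3 window over the 28 characters (26 positions):
  position 1–3: skk
  position 5–7: skk
  position 26–28: skk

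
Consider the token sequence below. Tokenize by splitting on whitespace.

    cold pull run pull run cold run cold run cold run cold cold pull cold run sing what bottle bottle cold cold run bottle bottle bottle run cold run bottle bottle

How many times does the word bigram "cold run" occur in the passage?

6

Scanning the 30 overlapping bigram windows for "cold run":
  position 6–7: cold run
  position 8–9: cold run
  position 10–11: cold run
  position 15–16: cold run
  position 22–23: cold run
  position 28–29: cold run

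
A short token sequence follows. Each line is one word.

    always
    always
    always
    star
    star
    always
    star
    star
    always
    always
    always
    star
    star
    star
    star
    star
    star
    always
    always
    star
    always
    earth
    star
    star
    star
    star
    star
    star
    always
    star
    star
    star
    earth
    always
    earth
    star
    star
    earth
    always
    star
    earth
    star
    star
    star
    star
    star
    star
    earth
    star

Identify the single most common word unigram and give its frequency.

Unigram frequencies (highest first):
  star: 30
  always: 13
  earth: 6

"star", 30 times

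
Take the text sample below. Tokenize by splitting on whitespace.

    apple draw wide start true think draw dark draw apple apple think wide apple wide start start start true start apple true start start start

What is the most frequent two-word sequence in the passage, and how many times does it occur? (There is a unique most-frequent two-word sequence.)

"start start", 4 times

Bigram frequencies (highest first):
  start start: 4
  wide start: 2
  start true: 2
  true start: 2
  apple draw: 1
  draw wide: 1
  … (12 more, each ≤ 1)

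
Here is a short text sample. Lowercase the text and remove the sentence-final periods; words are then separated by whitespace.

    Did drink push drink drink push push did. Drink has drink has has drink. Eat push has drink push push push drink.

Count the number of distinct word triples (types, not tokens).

19

22 tokens → 20 trigram windows in total.
Repeated trigrams (each contributes count−1 duplicates):
  drink push push: 2
1 duplicate windows → 20 − 1 = 19 distinct.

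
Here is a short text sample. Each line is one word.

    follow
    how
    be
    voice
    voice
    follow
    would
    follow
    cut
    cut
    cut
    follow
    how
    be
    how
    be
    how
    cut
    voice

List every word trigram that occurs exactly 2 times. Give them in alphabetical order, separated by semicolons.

follow how be; how be how

Trigram counts meeting the condition (exactly 2 times):
  follow how be: 2
  how be how: 2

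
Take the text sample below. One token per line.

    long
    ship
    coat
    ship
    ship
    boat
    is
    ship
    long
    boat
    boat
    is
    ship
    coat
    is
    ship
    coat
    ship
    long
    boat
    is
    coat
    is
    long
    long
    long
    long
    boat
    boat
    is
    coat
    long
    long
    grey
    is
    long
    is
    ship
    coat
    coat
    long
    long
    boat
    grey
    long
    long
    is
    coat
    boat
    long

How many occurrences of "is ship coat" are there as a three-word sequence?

Scanning the 48 overlapping trigram windows for "is ship coat":
  position 12–14: is ship coat
  position 15–17: is ship coat
  position 37–39: is ship coat

3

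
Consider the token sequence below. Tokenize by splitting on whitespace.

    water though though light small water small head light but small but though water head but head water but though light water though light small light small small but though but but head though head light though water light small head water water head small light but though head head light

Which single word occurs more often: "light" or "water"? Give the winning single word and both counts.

"light": 9 occurrences
"water": 8 occurrences

"light" (9 vs 8)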